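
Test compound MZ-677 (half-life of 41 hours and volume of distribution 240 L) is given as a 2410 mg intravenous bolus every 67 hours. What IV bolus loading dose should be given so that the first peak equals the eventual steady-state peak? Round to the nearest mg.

f = (1/2)^(67/41) ≈ 0.322161; accumulation ratio R = 1/(1−f) ≈ 1.47528.
Loading dose to hit Cmax,ss on first dose: D_load = D_maint·R ≈ 2410 × 1.47528 ≈ 3555.42 mg.

3555 mg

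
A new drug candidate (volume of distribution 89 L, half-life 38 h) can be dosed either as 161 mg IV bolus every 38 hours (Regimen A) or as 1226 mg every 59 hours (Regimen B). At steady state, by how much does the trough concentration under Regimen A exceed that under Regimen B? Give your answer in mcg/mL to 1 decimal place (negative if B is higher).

-5.3 mcg/mL

Regimen A: f = (1/2)^(38/38) ≈ 0.5000; Cmin,ss = (161/89)·f/(1−f) ≈ 1.809 mcg/mL.
Regimen B: f = (1/2)^(59/38) ≈ 0.3409; Cmin,ss = (1226/89)·f/(1−f) ≈ 7.125 mcg/mL.
Difference ≈ 1.809 − 7.125 ≈ -5.316 mcg/mL.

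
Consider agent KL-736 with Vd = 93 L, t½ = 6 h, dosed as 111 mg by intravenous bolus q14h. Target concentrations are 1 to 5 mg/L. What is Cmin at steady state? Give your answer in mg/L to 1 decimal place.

τ/t½ = 14/6 ≈ 2.3333, so fraction remaining f = (1/2)^(14/6) ≈ 0.1984.
At steady state, accumulation factor R = 1/(1 − e^(−kτ)) ≈ 1.2475.
Each bolus raises the concentration by D/Vd = 111/93 ≈ 1.194 mg/L.
Cmax,ss = C₀/(1 − f) ≈ 1.194/0.8016 ≈ 1.490 mg/L.
Steady-state trough Cmin,ss = Cmax,ss·f ≈ 1.490 × 0.1984 ≈ 0.296 mg/L.
Trough 0.3 mg/L vs MEC 1 mg/L: subtherapeutic.

0.3 mg/L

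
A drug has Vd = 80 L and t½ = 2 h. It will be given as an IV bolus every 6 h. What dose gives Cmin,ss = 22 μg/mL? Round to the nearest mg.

τ/t½ = 6/2 ≈ 3, so f = (1/2)^(6/2) ≈ 0.125000.
Cmin,ss = (D/Vd)·f/(1−f), so D = Cmin,ss·Vd·(1−f)/f.
D = 22 × 80 × (1−f)/f ≈ 22 × 80 × 7.00000 ≈ 12320.00 mg.

12320 mg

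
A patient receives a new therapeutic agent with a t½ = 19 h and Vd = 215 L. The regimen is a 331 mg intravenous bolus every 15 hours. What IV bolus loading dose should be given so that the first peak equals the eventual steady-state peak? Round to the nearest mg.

785 mg

f = (1/2)^(15/19) ≈ 0.578555; accumulation ratio R = 1/(1−f) ≈ 2.37279.
Loading dose to hit Cmax,ss on first dose: D_load = D_maint·R ≈ 331 × 2.37279 ≈ 785.39 mg.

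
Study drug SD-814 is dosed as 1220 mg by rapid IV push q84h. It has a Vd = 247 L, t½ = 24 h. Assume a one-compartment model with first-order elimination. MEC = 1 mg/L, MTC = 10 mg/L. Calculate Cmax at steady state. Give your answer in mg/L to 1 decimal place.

Over one 84-h interval, 84/24 ≈ 3.5 half-lives elapse, leaving f ≈ 0.0884 of each dose.
At steady state, accumulation factor R = 1/(1 − e^(−kτ)) ≈ 1.0970.
Each bolus raises the concentration by D/Vd = 1220/247 ≈ 4.939 mg/L.
Steady-state peak Cmax,ss = C₀·R ≈ 4.939 × 1.0970 ≈ 5.418 mg/L.
Peak 5.4 mg/L vs MTC 10 mg/L: below toxic threshold.

5.4 mg/L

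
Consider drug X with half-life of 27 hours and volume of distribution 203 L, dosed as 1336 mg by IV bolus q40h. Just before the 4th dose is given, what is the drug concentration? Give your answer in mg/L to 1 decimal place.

3.5 mg/L

f = (1/2)^(τ/t½) = (1/2)^(40/27) ≈ 0.3581.
C₀ = D/Vd = 1336/203 ≈ 6.581 mg/L.
Before the 4th dose, 3 doses have been given. Superposition: Cmin = C₀·(f + f² + … + f^3).
≈ 6.581 × (0.3581 + 0.1282 + 0.0459) ≈ 6.581 × 0.5322 ≈ 3.502 mg/L.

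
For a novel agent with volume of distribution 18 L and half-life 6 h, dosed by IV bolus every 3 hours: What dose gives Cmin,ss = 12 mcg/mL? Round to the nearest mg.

89 mg

τ/t½ = 3/6 ≈ 0.5, so f = (1/2)^(3/6) ≈ 0.707107.
Cmin,ss = (D/Vd)·f/(1−f), so D = Cmin,ss·Vd·(1−f)/f.
D = 12 × 18 × (1−f)/f ≈ 12 × 18 × 0.41421 ≈ 89.47 mg.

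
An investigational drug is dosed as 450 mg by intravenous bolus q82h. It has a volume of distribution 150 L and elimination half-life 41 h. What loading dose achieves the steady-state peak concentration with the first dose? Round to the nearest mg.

f = (1/2)^(82/41) ≈ 0.250000; accumulation ratio R = 1/(1−f) ≈ 1.33333.
Loading dose to hit Cmax,ss on first dose: D_load = D_maint·R ≈ 450 × 1.33333 ≈ 600.00 mg.

600 mg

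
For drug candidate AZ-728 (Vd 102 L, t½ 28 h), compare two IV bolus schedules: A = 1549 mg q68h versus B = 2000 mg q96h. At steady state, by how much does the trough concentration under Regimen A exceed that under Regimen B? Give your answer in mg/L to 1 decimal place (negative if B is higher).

Regimen A: f = (1/2)^(68/28) ≈ 0.1857; Cmin,ss = (1549/102)·f/(1−f) ≈ 3.463 mg/L.
Regimen B: f = (1/2)^(96/28) ≈ 0.0929; Cmin,ss = (2000/102)·f/(1−f) ≈ 2.008 mg/L.
Difference ≈ 3.463 − 2.008 ≈ 1.455 mg/L.

1.5 mg/L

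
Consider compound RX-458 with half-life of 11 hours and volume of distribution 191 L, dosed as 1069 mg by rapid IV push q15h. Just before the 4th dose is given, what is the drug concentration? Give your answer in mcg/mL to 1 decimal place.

f = (1/2)^(τ/t½) = (1/2)^(15/11) ≈ 0.3886.
C₀ = D/Vd = 1069/191 ≈ 5.597 mcg/mL.
Before the 4th dose, 3 doses have been given. Superposition: Cmin = C₀·(f + f² + … + f^3).
≈ 5.597 × (0.3886 + 0.1510 + 0.0587) ≈ 5.597 × 0.5983 ≈ 3.349 mcg/mL.

3.3 mcg/mL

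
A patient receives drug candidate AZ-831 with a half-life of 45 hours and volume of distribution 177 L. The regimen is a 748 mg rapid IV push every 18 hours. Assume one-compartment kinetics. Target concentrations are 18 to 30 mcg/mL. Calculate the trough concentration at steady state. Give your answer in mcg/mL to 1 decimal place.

13.2 mcg/mL

τ/t½ = 18/45 ≈ 0.4, so fraction remaining f = (1/2)^(18/45) ≈ 0.7579.
Accumulation ratio R = 1/(1 − f) ≈ 1/0.2421 ≈ 4.1305.
Each bolus raises the concentration by D/Vd = 748/177 ≈ 4.226 mcg/mL.
Cmax,ss = C₀/(1 − f) ≈ 4.226/0.2421 ≈ 17.456 mcg/mL.
Steady-state trough Cmin,ss = Cmax,ss·f ≈ 17.456 × 0.7579 ≈ 13.230 mcg/mL.
Trough 13.2 mcg/mL vs MEC 18 mcg/mL: subtherapeutic.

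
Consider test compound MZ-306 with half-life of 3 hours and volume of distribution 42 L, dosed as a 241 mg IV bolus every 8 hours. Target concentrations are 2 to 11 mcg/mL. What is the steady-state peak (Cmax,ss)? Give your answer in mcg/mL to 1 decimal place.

Over one 8-h interval, 8/3 ≈ 2.6667 half-lives elapse, leaving f ≈ 0.1575 of each dose.
At steady state, accumulation factor R = 1/(1 − e^(−kτ)) ≈ 1.1869.
Single-dose peak C₀ = D/Vd = 241/42 ≈ 5.738 mcg/mL.
Steady-state peak Cmax,ss = C₀·R ≈ 5.738 × 1.1869 ≈ 6.810 mcg/mL.
Peak 6.8 mcg/mL vs MTC 11 mcg/mL: below toxic threshold.

6.8 mcg/mL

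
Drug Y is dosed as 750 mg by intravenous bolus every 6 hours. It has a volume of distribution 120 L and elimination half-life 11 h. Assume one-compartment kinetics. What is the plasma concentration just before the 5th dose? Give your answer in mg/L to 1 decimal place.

f = (1/2)^(τ/t½) = (1/2)^(6/11) ≈ 0.6852.
C₀ = D/Vd = 750/120 ≈ 6.250 mg/L.
Before the 5th dose, 4 doses have been given. Superposition: Cmin = C₀·(f + f² + … + f^4).
≈ 6.250 × (0.6852 + 0.4695 + 0.3217 + 0.2204) ≈ 6.250 × 1.6968 ≈ 10.605 mg/L.

10.6 mg/L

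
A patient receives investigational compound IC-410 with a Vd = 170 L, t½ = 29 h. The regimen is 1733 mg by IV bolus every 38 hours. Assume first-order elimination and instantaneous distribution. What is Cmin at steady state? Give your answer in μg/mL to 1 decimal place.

τ/t½ = 38/29 ≈ 1.3103, so fraction remaining f = (1/2)^(38/29) ≈ 0.4032.
At steady state, accumulation factor R = 1/(1 − e^(−kτ)) ≈ 1.6756.
Single-dose peak C₀ = D/Vd = 1733/170 ≈ 10.194 μg/mL.
Cmax,ss = C₀/(1 − f) ≈ 10.194/0.5968 ≈ 17.081 μg/mL.
Steady-state trough Cmin,ss = Cmax,ss·f ≈ 17.081 × 0.4032 ≈ 6.887 μg/mL.

6.9 μg/mL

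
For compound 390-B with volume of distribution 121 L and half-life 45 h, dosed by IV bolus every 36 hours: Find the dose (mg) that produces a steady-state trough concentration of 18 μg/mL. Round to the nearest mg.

τ/t½ = 36/45 ≈ 0.8, so f = (1/2)^(36/45) ≈ 0.574349.
Cmin,ss = (D/Vd)·f/(1−f), so D = Cmin,ss·Vd·(1−f)/f.
D = 18 × 121 × (1−f)/f ≈ 18 × 121 × 0.74110 ≈ 1614.12 mg.

1614 mg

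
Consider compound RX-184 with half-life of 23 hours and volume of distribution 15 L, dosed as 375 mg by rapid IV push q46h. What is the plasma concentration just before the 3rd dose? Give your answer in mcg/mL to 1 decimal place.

f = (1/2)^(τ/t½) = (1/2)^(46/23) ≈ 0.2500.
C₀ = D/Vd = 375/15 ≈ 25.000 mcg/mL.
Before the 3rd dose, 2 doses have been given. Superposition: Cmin = C₀·(f + f²).
≈ 25.000 × (0.2500 + 0.0625) ≈ 25.000 × 0.3125 ≈ 7.812 mcg/mL.

7.8 mcg/mL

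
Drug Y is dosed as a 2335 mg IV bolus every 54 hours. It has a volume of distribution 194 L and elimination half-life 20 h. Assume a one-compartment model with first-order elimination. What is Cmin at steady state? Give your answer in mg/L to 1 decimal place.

Over one 54-h interval, 54/20 ≈ 2.7 half-lives elapse, leaving f ≈ 0.1539 of each dose.
Each bolus raises the concentration by D/Vd = 2335/194 ≈ 12.036 mg/L.
Steady-state trough Cmin,ss = C₀·f/(1−f) ≈ 12.036 × 0.1539/0.8461 ≈ 2.189 mg/L.

2.2 mg/L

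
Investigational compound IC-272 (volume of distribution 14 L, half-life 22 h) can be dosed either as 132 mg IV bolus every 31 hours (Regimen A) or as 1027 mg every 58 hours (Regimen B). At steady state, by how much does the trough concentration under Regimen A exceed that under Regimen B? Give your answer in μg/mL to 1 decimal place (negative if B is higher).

Regimen A: f = (1/2)^(31/22) ≈ 0.3765; Cmin,ss = (132/14)·f/(1−f) ≈ 5.693 μg/mL.
Regimen B: f = (1/2)^(58/22) ≈ 0.1608; Cmin,ss = (1027/14)·f/(1−f) ≈ 14.056 μg/mL.
Difference ≈ 5.693 − 14.056 ≈ -8.363 μg/mL.

-8.4 μg/mL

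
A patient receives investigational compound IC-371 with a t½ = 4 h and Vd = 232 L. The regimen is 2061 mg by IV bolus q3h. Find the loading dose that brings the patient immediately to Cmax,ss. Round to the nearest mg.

f = (1/2)^(3/4) ≈ 0.594604; accumulation ratio R = 1/(1−f) ≈ 2.46672.
Loading dose to hit Cmax,ss on first dose: D_load = D_maint·R ≈ 2061 × 2.46672 ≈ 5083.91 mg.

5084 mg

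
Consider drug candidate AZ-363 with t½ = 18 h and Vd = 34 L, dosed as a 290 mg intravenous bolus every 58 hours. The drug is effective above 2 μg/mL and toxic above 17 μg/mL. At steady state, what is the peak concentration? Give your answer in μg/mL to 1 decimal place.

k = ln2/t½ = ln2/18 ≈ 0.038508 h⁻¹; fraction remaining f = e^(−kτ) = e^(−0.038508×58) ≈ 0.1072.
At steady state, accumulation factor R = 1/(1 − e^(−kτ)) ≈ 1.1201.
Single-dose peak C₀ = D/Vd = 290/34 ≈ 8.529 μg/mL.
Steady-state peak Cmax,ss = C₀·R ≈ 8.529 × 1.1201 ≈ 9.553 μg/mL.
Peak 9.6 μg/mL vs MTC 17 μg/mL: below toxic threshold.

9.6 μg/mL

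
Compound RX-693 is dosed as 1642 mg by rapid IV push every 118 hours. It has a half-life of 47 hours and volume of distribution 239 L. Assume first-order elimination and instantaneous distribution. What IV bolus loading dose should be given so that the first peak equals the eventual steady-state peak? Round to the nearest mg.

f = (1/2)^(118/47) ≈ 0.175478; accumulation ratio R = 1/(1−f) ≈ 1.21282.
Loading dose to hit Cmax,ss on first dose: D_load = D_maint·R ≈ 1642 × 1.21282 ≈ 1991.45 mg.

1991 mg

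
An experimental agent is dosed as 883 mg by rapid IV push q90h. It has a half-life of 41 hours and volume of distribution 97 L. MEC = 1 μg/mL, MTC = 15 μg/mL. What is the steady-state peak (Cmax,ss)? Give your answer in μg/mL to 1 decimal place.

11.6 μg/mL

τ/t½ = 90/41 ≈ 2.1951, so fraction remaining f = (1/2)^(90/41) ≈ 0.2184.
At steady state, accumulation factor R = 1/(1 − e^(−kτ)) ≈ 1.2794.
Each bolus raises the concentration by D/Vd = 883/97 ≈ 9.103 μg/mL.
Steady-state peak Cmax,ss = C₀·R ≈ 9.103 × 1.2794 ≈ 11.646 μg/mL.
Peak 11.6 μg/mL vs MTC 15 μg/mL: below toxic threshold.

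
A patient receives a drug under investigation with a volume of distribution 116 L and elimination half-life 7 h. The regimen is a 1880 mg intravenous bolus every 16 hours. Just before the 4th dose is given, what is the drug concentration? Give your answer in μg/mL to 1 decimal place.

f = (1/2)^(τ/t½) = (1/2)^(16/7) ≈ 0.2051.
C₀ = D/Vd = 1880/116 ≈ 16.207 μg/mL.
Before the 4th dose, 3 doses have been given. Superposition: Cmin = C₀·(f + f² + … + f^3).
≈ 16.207 × (0.2051 + 0.0421 + 0.0086) ≈ 16.207 × 0.2558 ≈ 4.146 μg/mL.

4.1 μg/mL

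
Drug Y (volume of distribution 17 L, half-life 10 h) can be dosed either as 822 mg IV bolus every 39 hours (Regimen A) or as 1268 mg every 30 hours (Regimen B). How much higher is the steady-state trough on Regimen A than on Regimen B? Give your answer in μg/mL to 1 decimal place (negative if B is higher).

Regimen A: f = (1/2)^(39/10) ≈ 0.0670; Cmin,ss = (822/17)·f/(1−f) ≈ 3.472 μg/mL.
Regimen B: f = (1/2)^(30/10) ≈ 0.1250; Cmin,ss = (1268/17)·f/(1−f) ≈ 10.655 μg/mL.
Difference ≈ 3.472 − 10.655 ≈ -7.183 μg/mL.

-7.2 μg/mL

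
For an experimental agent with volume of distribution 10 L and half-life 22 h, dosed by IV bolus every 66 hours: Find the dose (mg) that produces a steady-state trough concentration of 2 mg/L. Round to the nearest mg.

140 mg

τ/t½ = 66/22 ≈ 3, so f = (1/2)^(66/22) ≈ 0.125000.
Cmin,ss = (D/Vd)·f/(1−f), so D = Cmin,ss·Vd·(1−f)/f.
D = 2 × 10 × (1−f)/f ≈ 2 × 10 × 7.00000 ≈ 140.00 mg.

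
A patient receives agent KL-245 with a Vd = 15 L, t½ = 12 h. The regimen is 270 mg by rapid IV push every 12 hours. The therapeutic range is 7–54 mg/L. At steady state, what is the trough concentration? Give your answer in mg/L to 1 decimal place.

18.0 mg/L

τ = 12 h = 1 half-life, so f = (1/2)^1 = 0.5.
At steady state, R = 1/(1 − 0.5) = 2/1.
Single-dose peak C₀ = D/Vd = 270/15 = 18 mg/L.
Steady-state peak Cmax,ss = C₀·R = 18 × 2/1 ≈ 36.000 mg/L.
Steady-state trough Cmin,ss = Cmax,ss·f ≈ 36.000 × 0.5 ≈ 18.000 mg/L.
Trough 18.0 mg/L vs MEC 7 mg/L: adequate.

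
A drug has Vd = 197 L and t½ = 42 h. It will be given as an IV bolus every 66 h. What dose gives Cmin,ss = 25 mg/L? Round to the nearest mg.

9712 mg

τ/t½ = 66/42 ≈ 1.5714, so f = (1/2)^(66/42) ≈ 0.336475.
Cmin,ss = (D/Vd)·f/(1−f), so D = Cmin,ss·Vd·(1−f)/f.
D = 25 × 197 × (1−f)/f ≈ 25 × 197 × 1.97199 ≈ 9712.05 mg.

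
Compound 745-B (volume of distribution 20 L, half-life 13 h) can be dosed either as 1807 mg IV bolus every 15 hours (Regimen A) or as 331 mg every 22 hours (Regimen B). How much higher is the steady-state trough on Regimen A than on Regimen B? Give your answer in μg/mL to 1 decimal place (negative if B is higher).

66.3 μg/mL

Regimen A: f = (1/2)^(15/13) ≈ 0.4494; Cmin,ss = (1807/20)·f/(1−f) ≈ 73.744 μg/mL.
Regimen B: f = (1/2)^(22/13) ≈ 0.3094; Cmin,ss = (331/20)·f/(1−f) ≈ 7.415 μg/mL.
Difference ≈ 73.744 − 7.415 ≈ 66.329 μg/mL.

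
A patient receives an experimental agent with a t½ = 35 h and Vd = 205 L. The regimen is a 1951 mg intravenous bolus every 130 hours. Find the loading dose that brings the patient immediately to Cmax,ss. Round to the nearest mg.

2112 mg

f = (1/2)^(130/35) ≈ 0.076188; accumulation ratio R = 1/(1−f) ≈ 1.08247.
Loading dose to hit Cmax,ss on first dose: D_load = D_maint·R ≈ 1951 × 1.08247 ≈ 2111.90 mg.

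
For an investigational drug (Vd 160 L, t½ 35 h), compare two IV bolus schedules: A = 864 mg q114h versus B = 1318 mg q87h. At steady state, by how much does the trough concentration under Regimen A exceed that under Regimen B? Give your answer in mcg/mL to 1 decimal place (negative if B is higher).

-1.2 mcg/mL

Regimen A: f = (1/2)^(114/35) ≈ 0.1046; Cmin,ss = (864/160)·f/(1−f) ≈ 0.631 mcg/mL.
Regimen B: f = (1/2)^(87/35) ≈ 0.1785; Cmin,ss = (1318/160)·f/(1−f) ≈ 1.790 mcg/mL.
Difference ≈ 0.631 − 1.790 ≈ -1.159 mcg/mL.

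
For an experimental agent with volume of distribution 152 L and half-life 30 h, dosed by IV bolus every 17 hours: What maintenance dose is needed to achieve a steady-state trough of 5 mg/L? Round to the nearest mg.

366 mg

τ/t½ = 17/30 ≈ 0.56667, so f = (1/2)^(17/30) ≈ 0.675175.
Cmin,ss = (D/Vd)·f/(1−f), so D = Cmin,ss·Vd·(1−f)/f.
D = 5 × 152 × (1−f)/f ≈ 5 × 152 × 0.48110 ≈ 365.64 mg.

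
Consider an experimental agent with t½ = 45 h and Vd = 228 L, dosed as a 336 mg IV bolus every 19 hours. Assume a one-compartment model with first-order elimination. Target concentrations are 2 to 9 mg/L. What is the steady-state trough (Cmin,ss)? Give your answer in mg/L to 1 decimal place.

4.3 mg/L

τ/t½ = 19/45 ≈ 0.42222, so fraction remaining f = (1/2)^(19/45) ≈ 0.7463.
Each bolus raises the concentration by D/Vd = 336/228 ≈ 1.474 mg/L.
Steady-state trough Cmin,ss = C₀·f/(1−f) ≈ 1.474 × 0.7463/0.2537 ≈ 4.336 mg/L.
Trough 4.3 mg/L vs MEC 2 mg/L: adequate.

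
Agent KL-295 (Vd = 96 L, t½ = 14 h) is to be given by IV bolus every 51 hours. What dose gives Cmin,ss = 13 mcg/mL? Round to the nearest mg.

14341 mg

τ/t½ = 51/14 ≈ 3.6429, so f = (1/2)^(51/14) ≈ 0.080055.
Cmin,ss = (D/Vd)·f/(1−f), so D = Cmin,ss·Vd·(1−f)/f.
D = 13 × 96 × (1−f)/f ≈ 13 × 96 × 11.49141 ≈ 14341.28 mg.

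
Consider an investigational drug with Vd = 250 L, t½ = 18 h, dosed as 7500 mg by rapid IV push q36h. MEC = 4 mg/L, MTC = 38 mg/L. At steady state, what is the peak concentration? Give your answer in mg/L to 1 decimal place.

40.0 mg/L

τ = 36 h = 2 half-lives, so f = (1/2)^2 = 0.25.
At steady state, R = 1/(1 − 0.25) = 4/3.
Single-dose peak C₀ = D/Vd = 7500/250 = 30 mg/L.
Steady-state peak Cmax,ss = C₀·R = 30 × 4/3 ≈ 40.000 mg/L.
Peak 40.0 mg/L vs MTC 38 mg/L: exceeds toxic threshold.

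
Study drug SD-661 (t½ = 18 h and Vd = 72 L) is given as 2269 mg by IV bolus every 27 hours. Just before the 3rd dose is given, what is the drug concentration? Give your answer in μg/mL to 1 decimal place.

15.1 μg/mL

f = (1/2)^(τ/t½) = (1/2)^(27/18) ≈ 0.3536.
C₀ = D/Vd = 2269/72 ≈ 31.514 μg/mL.
Before the 3rd dose, 2 doses have been given. Superposition: Cmin = C₀·(f + f²).
≈ 31.514 × (0.3536 + 0.1250) ≈ 31.514 × 0.4786 ≈ 15.083 μg/mL.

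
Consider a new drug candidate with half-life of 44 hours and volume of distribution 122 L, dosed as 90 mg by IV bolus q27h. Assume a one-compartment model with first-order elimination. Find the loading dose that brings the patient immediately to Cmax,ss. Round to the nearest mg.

260 mg

f = (1/2)^(27/44) ≈ 0.653547; accumulation ratio R = 1/(1−f) ≈ 2.88639.
Loading dose to hit Cmax,ss on first dose: D_load = D_maint·R ≈ 90 × 2.88639 ≈ 259.78 mg.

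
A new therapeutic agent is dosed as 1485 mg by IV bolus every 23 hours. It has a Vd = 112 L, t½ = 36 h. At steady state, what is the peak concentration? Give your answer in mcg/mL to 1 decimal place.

37.1 mcg/mL

Over one 23-h interval, 23/36 ≈ 0.63889 half-lives elapse, leaving f ≈ 0.6422 of each dose.
At steady state, accumulation factor R = 1/(1 − e^(−kτ)) ≈ 2.7949.
Each bolus raises the concentration by D/Vd = 1485/112 ≈ 13.259 mcg/mL.
Cmax,ss = C₀/(1 − f) ≈ 13.259/0.3578 ≈ 37.057 mcg/mL.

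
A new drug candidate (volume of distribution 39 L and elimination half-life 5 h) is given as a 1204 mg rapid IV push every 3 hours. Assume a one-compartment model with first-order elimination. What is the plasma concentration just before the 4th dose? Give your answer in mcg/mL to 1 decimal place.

42.7 mcg/mL

f = (1/2)^(τ/t½) = (1/2)^(3/5) ≈ 0.6598.
C₀ = D/Vd = 1204/39 ≈ 30.872 mcg/mL.
Before the 4th dose, 3 doses have been given. Superposition: Cmin = C₀·(f + f² + … + f^3).
≈ 30.872 × (0.6598 + 0.4353 + 0.2872) ≈ 30.872 × 1.3823 ≈ 42.674 mcg/mL.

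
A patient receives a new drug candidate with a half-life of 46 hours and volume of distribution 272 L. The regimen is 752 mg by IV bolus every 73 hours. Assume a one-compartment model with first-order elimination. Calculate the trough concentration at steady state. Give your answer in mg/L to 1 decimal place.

τ/t½ = 73/46 ≈ 1.587, so fraction remaining f = (1/2)^(73/46) ≈ 0.3329.
At steady state, accumulation factor R = 1/(1 − e^(−kτ)) ≈ 1.4990.
Each bolus raises the concentration by D/Vd = 752/272 ≈ 2.765 mg/L.
Steady-state peak Cmax,ss = C₀·R ≈ 2.765 × 1.4990 ≈ 4.145 mg/L.
Steady-state trough Cmin,ss = Cmax,ss·f ≈ 4.145 × 0.3329 ≈ 1.380 mg/L.

1.4 mg/L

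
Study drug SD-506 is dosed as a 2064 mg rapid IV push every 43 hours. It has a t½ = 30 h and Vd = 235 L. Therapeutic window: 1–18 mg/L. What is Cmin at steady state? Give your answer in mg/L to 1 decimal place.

5.2 mg/L

k = ln2/t½ = ln2/30 ≈ 0.023105 h⁻¹; fraction remaining f = e^(−kτ) = e^(−0.023105×43) ≈ 0.3703.
Single-dose peak C₀ = D/Vd = 2064/235 ≈ 8.783 mg/L.
Steady-state trough Cmin,ss = C₀·f/(1−f) ≈ 8.783 × 0.3703/0.6297 ≈ 5.165 mg/L.
Trough 5.2 mg/L vs MEC 1 mg/L: adequate.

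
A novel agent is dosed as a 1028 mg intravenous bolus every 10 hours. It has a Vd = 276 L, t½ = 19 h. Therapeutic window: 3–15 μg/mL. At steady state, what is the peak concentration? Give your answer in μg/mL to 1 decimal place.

12.2 μg/mL

k = ln2/t½ = ln2/19 ≈ 0.036481 h⁻¹; fraction remaining f = e^(−kτ) = e^(−0.036481×10) ≈ 0.6943.
At steady state, accumulation factor R = 1/(1 − e^(−kτ)) ≈ 3.2712.
Each bolus raises the concentration by D/Vd = 1028/276 ≈ 3.725 μg/mL.
Steady-state peak Cmax,ss = C₀·R ≈ 3.725 × 3.2712 ≈ 12.185 μg/mL.
Peak 12.2 μg/mL vs MTC 15 μg/mL: below toxic threshold.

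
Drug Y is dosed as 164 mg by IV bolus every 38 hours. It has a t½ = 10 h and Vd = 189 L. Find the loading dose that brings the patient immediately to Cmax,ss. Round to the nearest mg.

177 mg

f = (1/2)^(38/10) ≈ 0.071794; accumulation ratio R = 1/(1−f) ≈ 1.07735.
Loading dose to hit Cmax,ss on first dose: D_load = D_maint·R ≈ 164 × 1.07735 ≈ 176.69 mg.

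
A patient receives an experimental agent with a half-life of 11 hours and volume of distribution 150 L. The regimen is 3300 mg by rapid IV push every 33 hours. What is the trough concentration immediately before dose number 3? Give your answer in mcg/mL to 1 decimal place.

f = (1/2)^(τ/t½) = (1/2)^(33/11) ≈ 0.1250.
C₀ = D/Vd = 3300/150 ≈ 22.000 mcg/mL.
Before the 3rd dose, 2 doses have been given. Superposition: Cmin = C₀·(f + f²).
≈ 22.000 × (0.1250 + 0.0156) ≈ 22.000 × 0.1406 ≈ 3.093 mcg/mL.

3.1 mcg/mL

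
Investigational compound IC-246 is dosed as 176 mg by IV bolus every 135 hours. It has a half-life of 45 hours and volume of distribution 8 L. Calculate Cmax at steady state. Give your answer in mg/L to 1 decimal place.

25.1 mg/L

τ = 135 h = 3 half-lives, so f = (1/2)^3 = 0.125.
At steady state, R = 1/(1 − 0.125) = 8/7.
Single-dose peak C₀ = D/Vd = 176/8 = 22 mg/L.
Steady-state peak Cmax,ss = C₀·R = 22 × 8/7 ≈ 25.143 mg/L.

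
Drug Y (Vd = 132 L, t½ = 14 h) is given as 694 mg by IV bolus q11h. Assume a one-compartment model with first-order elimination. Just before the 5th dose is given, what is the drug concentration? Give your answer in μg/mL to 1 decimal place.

f = (1/2)^(τ/t½) = (1/2)^(11/14) ≈ 0.5801.
C₀ = D/Vd = 694/132 ≈ 5.258 μg/mL.
Before the 5th dose, 4 doses have been given. Superposition: Cmin = C₀·(f + f² + … + f^4).
≈ 5.258 × (0.5801 + 0.3365 + 0.1952 + 0.1132) ≈ 5.258 × 1.2250 ≈ 6.441 μg/mL.

6.4 μg/mL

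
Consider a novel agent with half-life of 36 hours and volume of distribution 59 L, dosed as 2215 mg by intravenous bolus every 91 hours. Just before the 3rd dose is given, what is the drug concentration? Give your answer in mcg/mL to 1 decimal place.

7.6 mcg/mL

f = (1/2)^(τ/t½) = (1/2)^(91/36) ≈ 0.1734.
C₀ = D/Vd = 2215/59 ≈ 37.542 mcg/mL.
Before the 3rd dose, 2 doses have been given. Superposition: Cmin = C₀·(f + f²).
≈ 37.542 × (0.1734 + 0.0301) ≈ 37.542 × 0.2035 ≈ 7.640 mcg/mL.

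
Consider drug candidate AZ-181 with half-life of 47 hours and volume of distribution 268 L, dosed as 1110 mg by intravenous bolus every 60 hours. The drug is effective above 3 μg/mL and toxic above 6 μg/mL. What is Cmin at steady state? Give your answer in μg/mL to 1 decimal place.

τ/t½ = 60/47 ≈ 1.2766, so fraction remaining f = (1/2)^(60/47) ≈ 0.4128.
Accumulation ratio R = 1/(1 − f) ≈ 1/0.5872 ≈ 1.7030.
Single-dose peak C₀ = D/Vd = 1110/268 ≈ 4.142 μg/mL.
Cmax,ss = C₀/(1 − f) ≈ 4.142/0.5872 ≈ 7.054 μg/mL.
One interval later, Cmin,ss = Cmax,ss·e^(−kτ) ≈ 7.054 × 0.4128 ≈ 2.912 μg/mL.
Trough 2.9 μg/mL vs MEC 3 μg/mL: subtherapeutic.

2.9 μg/mL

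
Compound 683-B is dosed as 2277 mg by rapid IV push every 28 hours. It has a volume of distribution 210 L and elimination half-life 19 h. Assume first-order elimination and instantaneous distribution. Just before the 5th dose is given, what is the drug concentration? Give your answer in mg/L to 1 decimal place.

f = (1/2)^(τ/t½) = (1/2)^(28/19) ≈ 0.3601.
C₀ = D/Vd = 2277/210 ≈ 10.843 mg/L.
Before the 5th dose, 4 doses have been given. Superposition: Cmin = C₀·(f + f² + … + f^4).
≈ 10.843 × (0.3601 + 0.1297 + 0.0467 + 0.0168) ≈ 10.843 × 0.5533 ≈ 5.999 mg/L.

6.0 mg/L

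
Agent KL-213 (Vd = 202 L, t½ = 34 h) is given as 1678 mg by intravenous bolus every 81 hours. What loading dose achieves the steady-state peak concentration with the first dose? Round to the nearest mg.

f = (1/2)^(81/34) ≈ 0.191796; accumulation ratio R = 1/(1−f) ≈ 1.23731.
Loading dose to hit Cmax,ss on first dose: D_load = D_maint·R ≈ 1678 × 1.23731 ≈ 2076.21 mg.

2076 mg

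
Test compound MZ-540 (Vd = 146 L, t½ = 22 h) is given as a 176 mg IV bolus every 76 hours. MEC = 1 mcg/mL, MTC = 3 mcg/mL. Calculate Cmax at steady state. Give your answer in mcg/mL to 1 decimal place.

1.3 mcg/mL

k = ln2/t½ = ln2/22 ≈ 0.031507 h⁻¹; fraction remaining f = e^(−kτ) = e^(−0.031507×76) ≈ 0.0912.
At steady state, accumulation factor R = 1/(1 − e^(−kτ)) ≈ 1.1004.
Single-dose peak C₀ = D/Vd = 176/146 ≈ 1.205 mcg/mL.
Steady-state peak Cmax,ss = C₀·R ≈ 1.205 × 1.1004 ≈ 1.326 mcg/mL.
Peak 1.3 mcg/mL vs MTC 3 mcg/mL: below toxic threshold.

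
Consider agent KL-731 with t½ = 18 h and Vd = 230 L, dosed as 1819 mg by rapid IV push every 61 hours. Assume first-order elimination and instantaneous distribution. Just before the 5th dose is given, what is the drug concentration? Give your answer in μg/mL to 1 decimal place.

f = (1/2)^(τ/t½) = (1/2)^(61/18) ≈ 0.0955.
C₀ = D/Vd = 1819/230 ≈ 7.909 μg/mL.
Before the 5th dose, 4 doses have been given. Superposition: Cmin = C₀·(f + f² + … + f^4).
≈ 7.909 × (0.0955 + 0.0091 + 0.0009 + 0.0001) ≈ 7.909 × 0.1056 ≈ 0.835 μg/mL.

0.8 μg/mL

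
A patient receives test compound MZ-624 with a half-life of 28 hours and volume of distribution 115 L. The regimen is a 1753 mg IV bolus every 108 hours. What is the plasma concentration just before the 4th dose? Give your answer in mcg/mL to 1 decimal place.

1.1 mcg/mL

f = (1/2)^(τ/t½) = (1/2)^(108/28) ≈ 0.0690.
C₀ = D/Vd = 1753/115 ≈ 15.243 mcg/mL.
Before the 4th dose, 3 doses have been given. Superposition: Cmin = C₀·(f + f² + … + f^3).
≈ 15.243 × (0.0690 + 0.0048 + 0.0003) ≈ 15.243 × 0.0741 ≈ 1.130 mcg/mL.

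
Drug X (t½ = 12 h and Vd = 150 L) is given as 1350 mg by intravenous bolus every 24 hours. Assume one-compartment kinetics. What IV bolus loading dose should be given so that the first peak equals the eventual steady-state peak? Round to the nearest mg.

1800 mg

f = (1/2)^(24/12) ≈ 0.250000; accumulation ratio R = 1/(1−f) ≈ 1.33333.
Loading dose to hit Cmax,ss on first dose: D_load = D_maint·R ≈ 1350 × 1.33333 ≈ 1800.00 mg.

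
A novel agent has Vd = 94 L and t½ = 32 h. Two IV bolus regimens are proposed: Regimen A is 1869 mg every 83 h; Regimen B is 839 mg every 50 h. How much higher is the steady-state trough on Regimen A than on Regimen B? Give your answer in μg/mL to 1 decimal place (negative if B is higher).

Regimen A: f = (1/2)^(83/32) ≈ 0.1657; Cmin,ss = (1869/94)·f/(1−f) ≈ 3.949 μg/mL.
Regimen B: f = (1/2)^(50/32) ≈ 0.3386; Cmin,ss = (839/94)·f/(1−f) ≈ 4.569 μg/mL.
Difference ≈ 3.949 − 4.569 ≈ -0.620 μg/mL.

-0.6 μg/mL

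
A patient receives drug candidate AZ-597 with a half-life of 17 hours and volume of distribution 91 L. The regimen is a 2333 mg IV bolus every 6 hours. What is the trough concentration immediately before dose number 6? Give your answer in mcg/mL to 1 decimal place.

f = (1/2)^(τ/t½) = (1/2)^(6/17) ≈ 0.7830.
C₀ = D/Vd = 2333/91 ≈ 25.637 mcg/mL.
Before the 6th dose, 5 doses have been given. Superposition: Cmin = C₀·(f + f² + … + f^5).
≈ 25.637 × (0.7830 + 0.6131 + 0.4800 + 0.3759 + 0.2943) ≈ 25.637 × 2.5463 ≈ 65.279 mcg/mL.

65.3 mcg/mL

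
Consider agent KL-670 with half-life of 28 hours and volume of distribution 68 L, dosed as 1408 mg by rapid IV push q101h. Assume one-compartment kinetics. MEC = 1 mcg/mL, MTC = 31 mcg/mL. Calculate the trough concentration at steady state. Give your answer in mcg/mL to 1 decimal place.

Over one 101-h interval, 101/28 ≈ 3.6071 half-lives elapse, leaving f ≈ 0.0821 of each dose.
Accumulation ratio R = 1/(1 − f) ≈ 1/0.9179 ≈ 1.0894.
Single-dose peak C₀ = D/Vd = 1408/68 ≈ 20.706 mcg/mL.
Cmax,ss = C₀/(1 − f) ≈ 20.706/0.9179 ≈ 22.558 mcg/mL.
One interval later, Cmin,ss = Cmax,ss·e^(−kτ) ≈ 22.558 × 0.0821 ≈ 1.852 mcg/mL.
Trough 1.9 mcg/mL vs MEC 1 mcg/mL: adequate.

1.9 mcg/mL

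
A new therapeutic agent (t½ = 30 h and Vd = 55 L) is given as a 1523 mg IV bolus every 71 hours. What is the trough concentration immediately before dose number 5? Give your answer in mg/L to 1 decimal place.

f = (1/2)^(τ/t½) = (1/2)^(71/30) ≈ 0.1939.
C₀ = D/Vd = 1523/55 ≈ 27.691 mg/L.
Before the 5th dose, 4 doses have been given. Superposition: Cmin = C₀·(f + f² + … + f^4).
≈ 27.691 × (0.1939 + 0.0376 + 0.0073 + 0.0014) ≈ 27.691 × 0.2402 ≈ 6.651 mg/L.

6.7 mg/L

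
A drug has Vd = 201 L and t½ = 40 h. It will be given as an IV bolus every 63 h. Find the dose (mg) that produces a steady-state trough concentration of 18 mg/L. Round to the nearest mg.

7161 mg

τ/t½ = 63/40 ≈ 1.575, so f = (1/2)^(63/40) ≈ 0.335643.
Cmin,ss = (D/Vd)·f/(1−f), so D = Cmin,ss·Vd·(1−f)/f.
D = 18 × 201 × (1−f)/f ≈ 18 × 201 × 1.97936 ≈ 7161.32 mg.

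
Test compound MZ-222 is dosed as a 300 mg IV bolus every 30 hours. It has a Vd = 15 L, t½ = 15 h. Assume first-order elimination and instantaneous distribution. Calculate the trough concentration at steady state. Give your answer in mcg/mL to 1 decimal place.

6.7 mcg/mL

The dosing interval is 2 half-lives, so f = 2^(−2) = 0.25.
Accumulation ratio R = 1/(1 − f) = 1/0.75 = 4/3.
Single-dose peak C₀ = D/Vd = 300/15 = 20 mcg/mL.
Steady-state peak Cmax,ss = C₀·R = 20 × 4/3 ≈ 26.667 mcg/mL.
Steady-state trough Cmin,ss = Cmax,ss·f ≈ 26.667 × 0.25 ≈ 6.667 mcg/mL.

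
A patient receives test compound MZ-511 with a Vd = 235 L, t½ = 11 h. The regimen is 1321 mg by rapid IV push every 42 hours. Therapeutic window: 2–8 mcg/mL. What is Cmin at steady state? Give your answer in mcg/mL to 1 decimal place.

0.4 mcg/mL

τ/t½ = 42/11 ≈ 3.8182, so fraction remaining f = (1/2)^(42/11) ≈ 0.0709.
At steady state, accumulation factor R = 1/(1 − e^(−kτ)) ≈ 1.0763.
Each bolus raises the concentration by D/Vd = 1321/235 ≈ 5.621 mcg/mL.
Cmax,ss = C₀/(1 − f) ≈ 5.621/0.9291 ≈ 6.050 mcg/mL.
One interval later, Cmin,ss = Cmax,ss·e^(−kτ) ≈ 6.050 × 0.0709 ≈ 0.429 mcg/mL.
Trough 0.4 mcg/mL vs MEC 2 mcg/mL: subtherapeutic.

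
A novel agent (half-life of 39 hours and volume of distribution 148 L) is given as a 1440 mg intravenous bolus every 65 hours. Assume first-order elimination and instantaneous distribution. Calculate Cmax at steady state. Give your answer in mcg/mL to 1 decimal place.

14.2 mcg/mL

Over one 65-h interval, 65/39 ≈ 1.6667 half-lives elapse, leaving f ≈ 0.3150 of each dose.
Accumulation ratio R = 1/(1 − f) ≈ 1/0.6850 ≈ 1.4599.
Single-dose peak C₀ = D/Vd = 1440/148 ≈ 9.730 mcg/mL.
Steady-state peak Cmax,ss = C₀·R ≈ 9.730 × 1.4599 ≈ 14.205 mcg/mL.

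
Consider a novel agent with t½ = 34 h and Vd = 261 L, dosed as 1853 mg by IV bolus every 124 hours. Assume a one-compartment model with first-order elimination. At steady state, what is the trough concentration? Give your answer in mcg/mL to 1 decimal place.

k = ln2/t½ = ln2/34 ≈ 0.020387 h⁻¹; fraction remaining f = e^(−kτ) = e^(−0.020387×124) ≈ 0.0798.
Accumulation ratio R = 1/(1 − f) ≈ 1/0.9202 ≈ 1.0867.
Single-dose peak C₀ = D/Vd = 1853/261 ≈ 7.100 mcg/mL.
Cmax,ss = C₀/(1 − f) ≈ 7.100/0.9202 ≈ 7.716 mcg/mL.
Steady-state trough Cmin,ss = Cmax,ss·f ≈ 7.716 × 0.0798 ≈ 0.616 mcg/mL.

0.6 mcg/mL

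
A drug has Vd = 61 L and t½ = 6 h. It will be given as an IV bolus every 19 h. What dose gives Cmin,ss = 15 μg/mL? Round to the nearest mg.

τ/t½ = 19/6 ≈ 3.1667, so f = (1/2)^(19/6) ≈ 0.111362.
Cmin,ss = (D/Vd)·f/(1−f), so D = Cmin,ss·Vd·(1−f)/f.
D = 15 × 61 × (1−f)/f ≈ 15 × 61 × 7.97972 ≈ 7301.44 mg.

7301 mg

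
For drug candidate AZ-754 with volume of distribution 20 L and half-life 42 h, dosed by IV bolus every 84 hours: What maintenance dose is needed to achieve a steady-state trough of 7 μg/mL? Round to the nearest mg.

420 mg

τ/t½ = 84/42 ≈ 2, so f = (1/2)^(84/42) ≈ 0.250000.
Cmin,ss = (D/Vd)·f/(1−f), so D = Cmin,ss·Vd·(1−f)/f.
D = 7 × 20 × (1−f)/f ≈ 7 × 20 × 3.00000 ≈ 420.00 mg.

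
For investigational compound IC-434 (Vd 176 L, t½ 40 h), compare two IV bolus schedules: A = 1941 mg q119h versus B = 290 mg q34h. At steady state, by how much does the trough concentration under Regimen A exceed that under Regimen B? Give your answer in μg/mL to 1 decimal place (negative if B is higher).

Regimen A: f = (1/2)^(119/40) ≈ 0.1272; Cmin,ss = (1941/176)·f/(1−f) ≈ 1.607 μg/mL.
Regimen B: f = (1/2)^(34/40) ≈ 0.5548; Cmin,ss = (290/176)·f/(1−f) ≈ 2.053 μg/mL.
Difference ≈ 1.607 − 2.053 ≈ -0.446 μg/mL.

-0.4 μg/mL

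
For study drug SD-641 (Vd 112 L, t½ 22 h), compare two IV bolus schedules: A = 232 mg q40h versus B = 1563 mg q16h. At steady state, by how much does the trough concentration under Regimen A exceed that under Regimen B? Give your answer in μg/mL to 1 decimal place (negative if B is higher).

-20.5 μg/mL

Regimen A: f = (1/2)^(40/22) ≈ 0.2836; Cmin,ss = (232/112)·f/(1−f) ≈ 0.820 μg/mL.
Regimen B: f = (1/2)^(16/22) ≈ 0.6040; Cmin,ss = (1563/112)·f/(1−f) ≈ 21.285 μg/mL.
Difference ≈ 0.820 − 21.285 ≈ -20.465 μg/mL.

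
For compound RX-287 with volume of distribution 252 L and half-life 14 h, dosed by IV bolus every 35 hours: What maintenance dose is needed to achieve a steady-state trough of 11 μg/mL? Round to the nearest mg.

τ/t½ = 35/14 ≈ 2.5, so f = (1/2)^(35/14) ≈ 0.176777.
Cmin,ss = (D/Vd)·f/(1−f), so D = Cmin,ss·Vd·(1−f)/f.
D = 11 × 252 × (1−f)/f ≈ 11 × 252 × 4.65684 ≈ 12908.76 mg.

12909 mg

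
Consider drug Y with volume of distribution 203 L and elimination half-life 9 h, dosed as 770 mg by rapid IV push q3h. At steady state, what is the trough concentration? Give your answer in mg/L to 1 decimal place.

Over one 3-h interval, 3/9 ≈ 0.33333 half-lives elapse, leaving f ≈ 0.7937 of each dose.
At steady state, accumulation factor R = 1/(1 − e^(−kτ)) ≈ 4.8473.
Single-dose peak C₀ = D/Vd = 770/203 ≈ 3.793 mg/L.
Cmax,ss = C₀/(1 − f) ≈ 3.793/0.2063 ≈ 18.386 mg/L.
One interval later, Cmin,ss = Cmax,ss·e^(−kτ) ≈ 18.386 × 0.7937 ≈ 14.593 mg/L.

14.6 mg/L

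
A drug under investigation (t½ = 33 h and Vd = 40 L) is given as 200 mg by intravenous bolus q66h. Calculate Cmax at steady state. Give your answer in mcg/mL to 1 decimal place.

The dosing interval is 2 half-lives, so f = 2^(−2) = 0.25.
At steady state, R = 1/(1 − 0.25) = 4/3.
Single-dose peak C₀ = D/Vd = 200/40 = 5 mcg/mL.
Steady-state peak Cmax,ss = C₀·R = 5 × 4/3 ≈ 6.667 mcg/mL.

6.7 mcg/mL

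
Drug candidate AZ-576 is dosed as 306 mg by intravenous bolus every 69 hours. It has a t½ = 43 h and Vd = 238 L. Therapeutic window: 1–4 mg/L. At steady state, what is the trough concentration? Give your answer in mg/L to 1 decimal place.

0.6 mg/L

k = ln2/t½ = ln2/43 ≈ 0.016120 h⁻¹; fraction remaining f = e^(−kτ) = e^(−0.016120×69) ≈ 0.3288.
Accumulation ratio R = 1/(1 − f) ≈ 1/0.6712 ≈ 1.4899.
Each bolus raises the concentration by D/Vd = 306/238 ≈ 1.286 mg/L.
Steady-state peak Cmax,ss = C₀·R ≈ 1.286 × 1.4899 ≈ 1.916 mg/L.
Steady-state trough Cmin,ss = Cmax,ss·f ≈ 1.916 × 0.3288 ≈ 0.630 mg/L.
Trough 0.6 mg/L vs MEC 1 mg/L: subtherapeutic.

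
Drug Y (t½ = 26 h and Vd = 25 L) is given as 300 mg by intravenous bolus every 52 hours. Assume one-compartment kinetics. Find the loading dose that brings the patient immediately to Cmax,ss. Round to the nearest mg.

400 mg

f = (1/2)^(52/26) ≈ 0.250000; accumulation ratio R = 1/(1−f) ≈ 1.33333.
Loading dose to hit Cmax,ss on first dose: D_load = D_maint·R ≈ 300 × 1.33333 ≈ 400.00 mg.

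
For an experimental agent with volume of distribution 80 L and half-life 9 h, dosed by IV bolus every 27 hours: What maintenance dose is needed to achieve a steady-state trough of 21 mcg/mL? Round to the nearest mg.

11760 mg

τ/t½ = 27/9 ≈ 3, so f = (1/2)^(27/9) ≈ 0.125000.
Cmin,ss = (D/Vd)·f/(1−f), so D = Cmin,ss·Vd·(1−f)/f.
D = 21 × 80 × (1−f)/f ≈ 21 × 80 × 7.00000 ≈ 11760.00 mg.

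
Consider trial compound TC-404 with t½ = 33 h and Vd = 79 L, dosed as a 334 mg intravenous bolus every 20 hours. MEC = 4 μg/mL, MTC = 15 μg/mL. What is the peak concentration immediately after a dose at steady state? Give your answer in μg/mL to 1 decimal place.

12.3 μg/mL

Over one 20-h interval, 20/33 ≈ 0.60606 half-lives elapse, leaving f ≈ 0.6570 of each dose.
Accumulation ratio R = 1/(1 − f) ≈ 1/0.3430 ≈ 2.9155.
Single-dose peak C₀ = D/Vd = 334/79 ≈ 4.228 μg/mL.
Cmax,ss = C₀/(1 − f) ≈ 4.228/0.3430 ≈ 12.327 μg/mL.
Peak 12.3 μg/mL vs MTC 15 μg/mL: below toxic threshold.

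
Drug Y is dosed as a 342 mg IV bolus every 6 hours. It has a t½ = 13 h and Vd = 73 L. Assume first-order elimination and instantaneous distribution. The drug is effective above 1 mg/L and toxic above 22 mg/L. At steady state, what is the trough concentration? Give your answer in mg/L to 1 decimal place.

12.4 mg/L

Over one 6-h interval, 6/13 ≈ 0.46154 half-lives elapse, leaving f ≈ 0.7262 of each dose.
Single-dose peak C₀ = D/Vd = 342/73 ≈ 4.685 mg/L.
Steady-state trough Cmin,ss = C₀·f/(1−f) ≈ 4.685 × 0.7262/0.2738 ≈ 12.426 mg/L.
Trough 12.4 mg/L vs MEC 1 mg/L: adequate.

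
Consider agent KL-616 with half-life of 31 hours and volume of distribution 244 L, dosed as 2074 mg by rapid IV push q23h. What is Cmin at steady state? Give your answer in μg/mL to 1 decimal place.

Over one 23-h interval, 23/31 ≈ 0.74194 half-lives elapse, leaving f ≈ 0.5979 of each dose.
At steady state, accumulation factor R = 1/(1 − e^(−kτ)) ≈ 2.4869.
Single-dose peak C₀ = D/Vd = 2074/244 ≈ 8.500 μg/mL.
Cmax,ss = C₀/(1 − f) ≈ 8.500/0.4021 ≈ 21.139 μg/mL.
Steady-state trough Cmin,ss = Cmax,ss·f ≈ 21.139 × 0.5979 ≈ 12.639 μg/mL.

12.6 μg/mL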